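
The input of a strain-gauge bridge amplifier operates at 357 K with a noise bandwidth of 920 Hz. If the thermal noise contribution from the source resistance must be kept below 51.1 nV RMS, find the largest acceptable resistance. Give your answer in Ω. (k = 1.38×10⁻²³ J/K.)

144 Ω

Johnson–Nyquist: V_n = √(4kTRB) ⇒ R = V_n² / (4kTB)
4kTB = 4 × 1.38×10⁻²³ × 357 × 9.20×10² = 1.81×10⁻¹⁷
R = (5.11×10⁻⁸)² / 1.81×10⁻¹⁷ = 1.44×10² Ω = 144 Ω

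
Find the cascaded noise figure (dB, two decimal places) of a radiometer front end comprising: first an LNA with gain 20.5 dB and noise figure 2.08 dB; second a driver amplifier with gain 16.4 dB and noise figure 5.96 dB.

2.15 dB

Convert to linear (a loss of L dB is a gain of −L dB): F_i = 10^(NF_i/10), G_i = 10^(G_i,dB/10)
  Stage 1: F_1 = 10^(2.08/10) = 1.614, G_1 = 10^(20.5/10) = 112.2
  Stage 2: F_2 = 10^(5.96/10) = 3.945, G_2 = 10^(16.4/10) = 43.65
Friis cascade:
  F = 1.614 + (3.945 − 1)/112.2 = 1.641
NF = 10 log₁₀(1.641) = 2.15 dB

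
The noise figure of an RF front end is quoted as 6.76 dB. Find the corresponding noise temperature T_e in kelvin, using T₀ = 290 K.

1085 K

F = 10^(6.76/10) = 4.74242
T_e = (F − 1)·T₀ = (4.74242 − 1) × 290 = 1085 K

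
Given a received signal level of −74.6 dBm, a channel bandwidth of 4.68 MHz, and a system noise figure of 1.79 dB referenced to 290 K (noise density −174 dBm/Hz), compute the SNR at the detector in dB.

30.9 dB

Noise floor: N = −174 + 10 log₁₀(B) + NF
10 log₁₀(4.68×10⁶) = 66.7 dB
N = −174 + 66.7 + 1.79 = −105.51 dBm
SNR = P_sig − N = −74.6 − (−105.51) = 30.91 dB → 30.9 dB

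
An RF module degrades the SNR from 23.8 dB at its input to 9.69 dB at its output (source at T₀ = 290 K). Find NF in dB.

14.11 dB

NF (dB) = SNR_in(dB) − SNR_out(dB) when the source is at T₀
NF = 23.8 − 9.69 = 14.11 dB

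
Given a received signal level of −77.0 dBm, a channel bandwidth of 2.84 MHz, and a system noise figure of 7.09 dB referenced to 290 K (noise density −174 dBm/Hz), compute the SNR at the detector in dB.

Noise floor: N = −174 + 10 log₁₀(B) + NF
10 log₁₀(2.84×10⁶) = 64.53 dB
N = −174 + 64.53 + 7.09 = −102.38 dBm
SNR = P_sig − N = −77.0 − (−102.38) = 25.38 dB → 25.4 dB

25.4 dB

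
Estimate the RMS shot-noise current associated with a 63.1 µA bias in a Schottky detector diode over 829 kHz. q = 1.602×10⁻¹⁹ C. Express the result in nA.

I_n = √(2qI·B)
2qI·B = 2 × 1.602×10⁻¹⁹ × 6.31×10⁻⁵ × 8.29×10⁵ = 1.68×10⁻¹⁷ A²
I_n = √(1.68×10⁻¹⁷) = 4.09×10⁻⁹ A = 4.09 nA

4.09 nA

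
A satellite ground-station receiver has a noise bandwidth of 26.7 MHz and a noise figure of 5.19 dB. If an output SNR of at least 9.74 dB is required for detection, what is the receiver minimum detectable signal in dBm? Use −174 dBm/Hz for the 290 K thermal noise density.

−84.8 dBm

Sensitivity = −174 + 10 log₁₀(B) + NF + SNR_min
= −174 + 74.27 + 5.19 + 9.74
= −84.80 dBm → −84.8 dBm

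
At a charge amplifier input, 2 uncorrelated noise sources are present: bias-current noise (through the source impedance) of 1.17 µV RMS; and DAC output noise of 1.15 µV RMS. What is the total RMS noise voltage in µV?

1.64 µV

Uncorrelated sources add in power (mean-square): V_tot = √(ΣV_i²)
V_tot = √[(1.17×10⁻⁶)² + (1.15×10⁻⁶)²] = 1.64×10⁻⁶ V = 1.64 µV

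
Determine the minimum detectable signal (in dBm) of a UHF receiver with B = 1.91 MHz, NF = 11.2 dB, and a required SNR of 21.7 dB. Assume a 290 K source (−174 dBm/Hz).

−78.3 dBm

Sensitivity = −174 + 10 log₁₀(B) + NF + SNR_min
= −174 + 62.81 + 11.2 + 21.7
= −78.29 dBm → −78.3 dBm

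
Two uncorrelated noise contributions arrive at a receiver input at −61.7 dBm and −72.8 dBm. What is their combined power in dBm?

−61.4 dBm

Convert to linear, add, convert back:
P₁ = 6.76×10⁻¹⁰ W, P₂ = 5.25×10⁻¹¹ W
P_tot = 7.29×10⁻¹⁰ W → 10 log₁₀(P_tot / 10⁻³) = −61.4 dBm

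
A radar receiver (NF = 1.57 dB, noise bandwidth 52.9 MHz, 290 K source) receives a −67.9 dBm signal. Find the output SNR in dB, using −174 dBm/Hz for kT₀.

Noise floor: N = −174 + 10 log₁₀(B) + NF
10 log₁₀(5.29×10⁷) = 77.23 dB
N = −174 + 77.23 + 1.57 = −95.20 dBm
SNR = P_sig − N = −67.9 − (−95.20) = 27.30 dB → 27.3 dB

27.3 dB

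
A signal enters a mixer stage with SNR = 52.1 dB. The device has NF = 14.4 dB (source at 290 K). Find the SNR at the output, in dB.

37.7 dB

By definition F = SNR_in/SNR_out, so in dB: SNR_out = SNR_in − NF
SNR_out = 52.1 − 14.4 = 37.7 dB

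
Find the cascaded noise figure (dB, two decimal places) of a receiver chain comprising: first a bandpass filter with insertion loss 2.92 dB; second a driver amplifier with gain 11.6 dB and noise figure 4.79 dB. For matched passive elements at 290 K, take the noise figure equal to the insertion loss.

7.71 dB

Convert to linear (a loss of L dB is a gain of −L dB): F_i = 10^(NF_i/10), G_i = 10^(G_i,dB/10)
  Stage 1: F_1 = 10^(2.92/10) = 1.959, G_1 = 10^(−2.92/10) = 0.5105
  Stage 2: F_2 = 10^(4.79/10) = 3.013, G_2 = 10^(11.6/10) = 14.45
Friis cascade:
  F = 1.959 + (3.013 − 1)/0.5105 = 5.902
NF = 10 log₁₀(5.902) = 7.71 dB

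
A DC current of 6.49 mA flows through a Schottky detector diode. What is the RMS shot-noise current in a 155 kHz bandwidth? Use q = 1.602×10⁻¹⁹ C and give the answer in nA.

18.0 nA

I_n = √(2qI·B)
2qI·B = 2 × 1.602×10⁻¹⁹ × 6.49×10⁻³ × 1.55×10⁵ = 3.22×10⁻¹⁶ A²
I_n = √(3.22×10⁻¹⁶) = 1.80×10⁻⁸ A = 18.0 nA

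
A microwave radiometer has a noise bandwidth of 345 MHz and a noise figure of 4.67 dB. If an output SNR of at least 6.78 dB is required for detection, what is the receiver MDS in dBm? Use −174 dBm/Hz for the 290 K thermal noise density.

Sensitivity = −174 + 10 log₁₀(B) + NF + SNR_min
= −174 + 85.38 + 4.67 + 6.78
= −77.17 dBm → −77.2 dBm

−77.2 dBm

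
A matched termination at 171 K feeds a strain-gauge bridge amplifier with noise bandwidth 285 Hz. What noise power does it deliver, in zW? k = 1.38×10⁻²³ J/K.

P_n = kTB = 1.38×10⁻²³ × 171 × 2.85×10² = 6.73×10⁻¹⁹ W = 673 zW

673 zW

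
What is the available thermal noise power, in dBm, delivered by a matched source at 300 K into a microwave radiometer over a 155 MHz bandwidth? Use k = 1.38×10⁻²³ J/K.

−91.9 dBm

P_n = kTB = 1.38×10⁻²³ × 300 × 1.55×10⁸ = 6.42×10⁻¹³ W
In dBm: 10 log₁₀(6.42×10⁻¹³ / 10⁻³) = −91.9 dBm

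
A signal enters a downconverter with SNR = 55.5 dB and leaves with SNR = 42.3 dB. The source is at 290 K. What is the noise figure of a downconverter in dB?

13.2 dB

NF (dB) = SNR_in(dB) − SNR_out(dB) when the source is at T₀
NF = 55.5 − 42.3 = 13.2 dB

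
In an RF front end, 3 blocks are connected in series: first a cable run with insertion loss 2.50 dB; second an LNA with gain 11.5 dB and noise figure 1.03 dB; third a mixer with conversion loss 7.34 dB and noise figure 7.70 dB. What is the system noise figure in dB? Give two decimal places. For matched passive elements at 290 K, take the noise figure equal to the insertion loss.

4.58 dB

Convert to linear (a loss of L dB is a gain of −L dB): F_i = 10^(NF_i/10), G_i = 10^(G_i,dB/10)
  Stage 1: F_1 = 10^(2.50/10) = 1.778, G_1 = 10^(−2.50/10) = 0.5623
  Stage 2: F_2 = 10^(1.03/10) = 1.268, G_2 = 10^(11.5/10) = 14.13
  Stage 3: F_3 = 10^(7.70/10) = 5.888, G_3 = 10^(−7.34/10) = 0.1845
Friis cascade:
  F = 1.778 + (1.268 − 1)/0.5623 + (5.888 − 1)/7.943 = 2.870
NF = 10 log₁₀(2.870) = 4.58 dB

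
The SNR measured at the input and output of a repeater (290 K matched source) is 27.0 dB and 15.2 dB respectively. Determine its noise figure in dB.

11.8 dB

NF (dB) = SNR_in(dB) − SNR_out(dB) when the source is at T₀
NF = 27.0 − 15.2 = 11.8 dB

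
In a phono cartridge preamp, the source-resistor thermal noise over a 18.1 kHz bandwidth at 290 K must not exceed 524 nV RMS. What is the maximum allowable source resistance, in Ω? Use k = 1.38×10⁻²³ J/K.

948 Ω

Johnson–Nyquist: V_n = √(4kTRB) ⇒ R = V_n² / (4kTB)
4kTB = 4 × 1.38×10⁻²³ × 290 × 1.81×10⁴ = 2.90×10⁻¹⁶
R = (5.24×10⁻⁷)² / 2.90×10⁻¹⁶ = 9.48×10² Ω = 948 Ω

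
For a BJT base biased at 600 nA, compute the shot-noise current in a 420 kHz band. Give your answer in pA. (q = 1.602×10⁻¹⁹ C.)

284 pA

I_n = √(2qI·B)
2qI·B = 2 × 1.602×10⁻¹⁹ × 6.00×10⁻⁷ × 4.20×10⁵ = 8.07×10⁻²⁰ A²
I_n = √(8.07×10⁻²⁰) = 2.84×10⁻¹⁰ A = 284 pA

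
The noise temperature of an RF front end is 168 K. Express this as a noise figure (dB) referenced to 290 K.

1.98 dB

F = 1 + T_e/T₀ = 1 + 168/290 = 1.57931
NF = 10 log₁₀(1.57931) = 1.98 dB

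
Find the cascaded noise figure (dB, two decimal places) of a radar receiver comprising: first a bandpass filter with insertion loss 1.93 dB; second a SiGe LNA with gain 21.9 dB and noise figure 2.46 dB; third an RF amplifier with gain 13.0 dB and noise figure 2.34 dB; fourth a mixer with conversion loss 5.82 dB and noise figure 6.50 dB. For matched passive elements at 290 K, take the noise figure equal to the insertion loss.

Convert to linear (a loss of L dB is a gain of −L dB): F_i = 10^(NF_i/10), G_i = 10^(G_i,dB/10)
  Stage 1: F_1 = 10^(1.93/10) = 1.560, G_1 = 10^(−1.93/10) = 0.6412
  Stage 2: F_2 = 10^(2.46/10) = 1.762, G_2 = 10^(21.9/10) = 154.9
  Stage 3: F_3 = 10^(2.34/10) = 1.714, G_3 = 10^(13.0/10) = 19.95
  Stage 4: F_4 = 10^(6.50/10) = 4.467, G_4 = 10^(−5.82/10) = 0.2618
Friis cascade:
  F = 1.560 + (1.762 − 1)/0.6412 + (1.714 − 1)/99.31 + (4.467 − 1)/1982 = 2.757
NF = 10 log₁₀(2.757) = 4.40 dB

4.40 dB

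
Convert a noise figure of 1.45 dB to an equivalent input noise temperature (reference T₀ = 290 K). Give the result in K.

115 K

F = 10^(1.45/10) = 1.39637
T_e = (F − 1)·T₀ = (1.39637 − 1) × 290 = 115 K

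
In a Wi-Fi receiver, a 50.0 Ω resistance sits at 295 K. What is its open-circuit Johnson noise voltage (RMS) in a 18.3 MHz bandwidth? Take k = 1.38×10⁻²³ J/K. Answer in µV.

3.86 µV

V_n = √(4kTRB)
4kTRB = 4 × 1.38×10⁻²³ × 295 × 5.00×10¹ × 1.83×10⁷ = 1.49×10⁻¹¹ V²
V_n = √(1.49×10⁻¹¹) = 3.86×10⁻⁶ V = 3.86 µV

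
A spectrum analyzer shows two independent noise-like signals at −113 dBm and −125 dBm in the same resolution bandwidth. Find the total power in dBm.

Convert to linear, add, convert back:
P₁ = 5.01×10⁻¹⁵ W, P₂ = 3.16×10⁻¹⁶ W
P_tot = 5.33×10⁻¹⁵ W → 10 log₁₀(P_tot / 10⁻³) = −112.7 dBm

−112.7 dBm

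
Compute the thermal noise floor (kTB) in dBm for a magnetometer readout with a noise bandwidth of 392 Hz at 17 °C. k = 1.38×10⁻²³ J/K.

T = 17 °C + 273.15 = 290.15 K
P_n = kTB = 1.38×10⁻²³ × 290.15 × 3.92×10² = 1.57×10⁻¹⁸ W
In dBm: 10 log₁₀(1.57×10⁻¹⁸ / 10⁻³) = −148.0 dBm

−148.0 dBm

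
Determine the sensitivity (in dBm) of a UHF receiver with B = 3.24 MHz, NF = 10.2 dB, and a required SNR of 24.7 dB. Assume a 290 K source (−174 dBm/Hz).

−74.0 dBm

Sensitivity = −174 + 10 log₁₀(B) + NF + SNR_min
= −174 + 65.11 + 10.2 + 24.7
= −73.99 dBm → −74.0 dBm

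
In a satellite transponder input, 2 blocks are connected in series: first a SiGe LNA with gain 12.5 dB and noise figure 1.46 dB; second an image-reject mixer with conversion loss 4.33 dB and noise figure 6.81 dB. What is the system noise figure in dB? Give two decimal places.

Convert to linear (a loss of L dB is a gain of −L dB): F_i = 10^(NF_i/10), G_i = 10^(G_i,dB/10)
  Stage 1: F_1 = 10^(1.46/10) = 1.400, G_1 = 10^(12.5/10) = 17.78
  Stage 2: F_2 = 10^(6.81/10) = 4.797, G_2 = 10^(−4.33/10) = 0.3690
Friis cascade:
  F = 1.400 + (4.797 − 1)/17.78 = 1.613
NF = 10 log₁₀(1.613) = 2.08 dB

2.08 dB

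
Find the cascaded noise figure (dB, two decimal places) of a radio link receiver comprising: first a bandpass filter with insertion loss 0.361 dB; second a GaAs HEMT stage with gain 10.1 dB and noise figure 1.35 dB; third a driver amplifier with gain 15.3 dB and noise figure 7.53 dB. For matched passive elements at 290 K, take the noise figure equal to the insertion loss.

2.96 dB

Convert to linear (a loss of L dB is a gain of −L dB): F_i = 10^(NF_i/10), G_i = 10^(G_i,dB/10)
  Stage 1: F_1 = 10^(0.361/10) = 1.087, G_1 = 10^(−0.361/10) = 0.9202
  Stage 2: F_2 = 10^(1.35/10) = 1.365, G_2 = 10^(10.1/10) = 10.23
  Stage 3: F_3 = 10^(7.53/10) = 5.662, G_3 = 10^(15.3/10) = 33.88
Friis cascade:
  F = 1.087 + (1.365 − 1)/0.9202 + (5.662 − 1)/9.417 = 1.978
NF = 10 log₁₀(1.978) = 2.96 dB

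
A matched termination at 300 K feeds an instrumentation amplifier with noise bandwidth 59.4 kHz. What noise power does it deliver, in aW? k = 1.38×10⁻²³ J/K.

246 aW

P_n = kTB = 1.38×10⁻²³ × 300 × 5.94×10⁴ = 2.46×10⁻¹⁶ W = 246 aW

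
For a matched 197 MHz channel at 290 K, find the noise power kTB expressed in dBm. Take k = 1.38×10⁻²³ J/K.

P_n = kTB = 1.38×10⁻²³ × 290 × 1.97×10⁸ = 7.88×10⁻¹³ W
In dBm: 10 log₁₀(7.88×10⁻¹³ / 10⁻³) = −91.0 dBm

−91.0 dBm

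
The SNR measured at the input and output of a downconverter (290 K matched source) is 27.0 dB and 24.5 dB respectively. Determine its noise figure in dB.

2.5 dB

NF (dB) = SNR_in(dB) − SNR_out(dB) when the source is at T₀
NF = 27.0 − 24.5 = 2.5 dB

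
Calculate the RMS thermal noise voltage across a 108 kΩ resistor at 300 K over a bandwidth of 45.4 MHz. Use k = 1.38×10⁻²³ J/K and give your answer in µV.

V_n = √(4kTRB)
4kTRB = 4 × 1.38×10⁻²³ × 300 × 1.08×10⁵ × 4.54×10⁷ = 8.12×10⁻⁸ V²
V_n = √(8.12×10⁻⁸) = 2.85×10⁻⁴ V = 285 µV

285 µV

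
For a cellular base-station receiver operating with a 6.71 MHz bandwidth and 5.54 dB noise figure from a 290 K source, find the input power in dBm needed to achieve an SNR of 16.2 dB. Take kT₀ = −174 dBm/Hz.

Sensitivity = −174 + 10 log₁₀(B) + NF + SNR_min
= −174 + 68.27 + 5.54 + 16.2
= −83.99 dBm → −84.0 dBm

−84.0 dBm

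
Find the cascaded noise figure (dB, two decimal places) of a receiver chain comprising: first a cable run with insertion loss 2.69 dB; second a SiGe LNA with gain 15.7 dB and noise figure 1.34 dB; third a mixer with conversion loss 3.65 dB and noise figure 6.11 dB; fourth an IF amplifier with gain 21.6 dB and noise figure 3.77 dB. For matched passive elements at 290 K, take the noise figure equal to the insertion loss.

4.54 dB

Convert to linear (a loss of L dB is a gain of −L dB): F_i = 10^(NF_i/10), G_i = 10^(G_i,dB/10)
  Stage 1: F_1 = 10^(2.69/10) = 1.858, G_1 = 10^(−2.69/10) = 0.5383
  Stage 2: F_2 = 10^(1.34/10) = 1.361, G_2 = 10^(15.7/10) = 37.15
  Stage 3: F_3 = 10^(6.11/10) = 4.083, G_3 = 10^(−3.65/10) = 0.4315
  Stage 4: F_4 = 10^(3.77/10) = 2.382, G_4 = 10^(21.6/10) = 144.5
Friis cascade:
  F = 1.858 + (1.361 − 1)/0.5383 + (4.083 − 1)/20.00 + (2.382 − 1)/8.630 = 2.844
NF = 10 log₁₀(2.844) = 4.54 dB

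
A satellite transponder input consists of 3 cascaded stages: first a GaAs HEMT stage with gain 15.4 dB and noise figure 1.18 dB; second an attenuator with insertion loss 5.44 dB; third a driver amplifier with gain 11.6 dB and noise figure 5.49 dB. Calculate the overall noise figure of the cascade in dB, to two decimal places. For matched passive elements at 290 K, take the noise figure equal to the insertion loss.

2.15 dB

Convert to linear (a loss of L dB is a gain of −L dB): F_i = 10^(NF_i/10), G_i = 10^(G_i,dB/10)
  Stage 1: F_1 = 10^(1.18/10) = 1.312, G_1 = 10^(15.4/10) = 34.67
  Stage 2: F_2 = 10^(5.44/10) = 3.499, G_2 = 10^(−5.44/10) = 0.2858
  Stage 3: F_3 = 10^(5.49/10) = 3.540, G_3 = 10^(11.6/10) = 14.45
Friis cascade:
  F = 1.312 + (3.499 − 1)/34.67 + (3.540 − 1)/9.908 = 1.641
NF = 10 log₁₀(1.641) = 2.15 dB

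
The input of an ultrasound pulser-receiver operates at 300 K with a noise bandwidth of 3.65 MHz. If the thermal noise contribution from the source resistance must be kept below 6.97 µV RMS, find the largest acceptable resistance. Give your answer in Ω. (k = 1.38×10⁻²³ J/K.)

804 Ω

Johnson–Nyquist: V_n = √(4kTRB) ⇒ R = V_n² / (4kTB)
4kTB = 4 × 1.38×10⁻²³ × 300 × 3.65×10⁶ = 6.04×10⁻¹⁴
R = (6.97×10⁻⁶)² / 6.04×10⁻¹⁴ = 8.04×10² Ω = 804 Ω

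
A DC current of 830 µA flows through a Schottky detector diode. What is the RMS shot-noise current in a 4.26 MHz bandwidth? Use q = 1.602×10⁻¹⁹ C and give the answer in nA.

I_n = √(2qI·B)
2qI·B = 2 × 1.602×10⁻¹⁹ × 8.30×10⁻⁴ × 4.26×10⁶ = 1.13×10⁻¹⁵ A²
I_n = √(1.13×10⁻¹⁵) = 3.37×10⁻⁸ A = 33.7 nA

33.7 nA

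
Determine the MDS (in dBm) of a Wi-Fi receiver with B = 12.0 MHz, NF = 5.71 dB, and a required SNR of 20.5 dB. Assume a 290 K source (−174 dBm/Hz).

Sensitivity = −174 + 10 log₁₀(B) + NF + SNR_min
= −174 + 70.79 + 5.71 + 20.5
= −77.00 dBm → −77.0 dBm

−77.0 dBm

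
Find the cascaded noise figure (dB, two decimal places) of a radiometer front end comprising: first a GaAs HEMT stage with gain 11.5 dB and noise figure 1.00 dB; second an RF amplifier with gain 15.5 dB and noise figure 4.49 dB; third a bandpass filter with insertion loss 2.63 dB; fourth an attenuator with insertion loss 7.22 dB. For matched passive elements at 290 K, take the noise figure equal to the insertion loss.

1.48 dB

Convert to linear (a loss of L dB is a gain of −L dB): F_i = 10^(NF_i/10), G_i = 10^(G_i,dB/10)
  Stage 1: F_1 = 10^(1.00/10) = 1.259, G_1 = 10^(11.5/10) = 14.13
  Stage 2: F_2 = 10^(4.49/10) = 2.812, G_2 = 10^(15.5/10) = 35.48
  Stage 3: F_3 = 10^(2.63/10) = 1.832, G_3 = 10^(−2.63/10) = 0.5458
  Stage 4: F_4 = 10^(7.22/10) = 5.272, G_4 = 10^(−7.22/10) = 0.1897
Friis cascade:
  F = 1.259 + (2.812 − 1)/14.13 + (1.832 − 1)/501.2 + (5.272 − 1)/273.5 = 1.404
NF = 10 log₁₀(1.404) = 1.48 dB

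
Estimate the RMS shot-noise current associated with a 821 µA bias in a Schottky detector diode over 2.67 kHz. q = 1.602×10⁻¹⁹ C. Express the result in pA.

838 pA

I_n = √(2qI·B)
2qI·B = 2 × 1.602×10⁻¹⁹ × 8.21×10⁻⁴ × 2.67×10³ = 7.02×10⁻¹⁹ A²
I_n = √(7.02×10⁻¹⁹) = 8.38×10⁻¹⁰ A = 838 pA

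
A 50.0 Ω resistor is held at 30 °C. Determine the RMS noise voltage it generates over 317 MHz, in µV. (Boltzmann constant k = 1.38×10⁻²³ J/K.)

16.3 µV

T = 30 °C + 273.15 = 303.15 K
V_n = √(4kTRB)
4kTRB = 4 × 1.38×10⁻²³ × 303.15 × 5.00×10¹ × 3.17×10⁸ = 2.65×10⁻¹⁰ V²
V_n = √(2.65×10⁻¹⁰) = 1.63×10⁻⁵ V = 16.3 µV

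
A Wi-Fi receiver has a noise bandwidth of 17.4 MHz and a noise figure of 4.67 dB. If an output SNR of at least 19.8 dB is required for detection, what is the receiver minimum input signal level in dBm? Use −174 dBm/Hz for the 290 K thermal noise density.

−77.1 dBm

Sensitivity = −174 + 10 log₁₀(B) + NF + SNR_min
= −174 + 72.41 + 4.67 + 19.8
= −77.12 dBm → −77.1 dBm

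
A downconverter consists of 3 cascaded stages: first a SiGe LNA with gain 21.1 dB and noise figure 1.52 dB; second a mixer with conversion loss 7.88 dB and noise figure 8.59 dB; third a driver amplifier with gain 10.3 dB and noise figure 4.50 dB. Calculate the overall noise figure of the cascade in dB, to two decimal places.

1.91 dB

Convert to linear (a loss of L dB is a gain of −L dB): F_i = 10^(NF_i/10), G_i = 10^(G_i,dB/10)
  Stage 1: F_1 = 10^(1.52/10) = 1.419, G_1 = 10^(21.1/10) = 128.8
  Stage 2: F_2 = 10^(8.59/10) = 7.228, G_2 = 10^(−7.88/10) = 0.1629
  Stage 3: F_3 = 10^(4.50/10) = 2.818, G_3 = 10^(10.3/10) = 10.72
Friis cascade:
  F = 1.419 + (7.228 − 1)/128.8 + (2.818 − 1)/20.99 = 1.554
NF = 10 log₁₀(1.554) = 1.91 dB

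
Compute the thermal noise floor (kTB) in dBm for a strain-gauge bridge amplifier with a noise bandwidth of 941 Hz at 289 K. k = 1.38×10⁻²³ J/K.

P_n = kTB = 1.38×10⁻²³ × 289 × 9.41×10² = 3.75×10⁻¹⁸ W
In dBm: 10 log₁₀(3.75×10⁻¹⁸ / 10⁻³) = −144.3 dBm

−144.3 dBm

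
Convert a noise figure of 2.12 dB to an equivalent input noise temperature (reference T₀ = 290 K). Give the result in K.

F = 10^(2.12/10) = 1.6293
T_e = (F − 1)·T₀ = (1.6293 − 1) × 290 = 182 K

182 K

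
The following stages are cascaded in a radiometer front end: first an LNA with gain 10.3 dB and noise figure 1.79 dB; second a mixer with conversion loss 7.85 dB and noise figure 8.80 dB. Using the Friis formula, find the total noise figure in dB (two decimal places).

3.27 dB

Convert to linear (a loss of L dB is a gain of −L dB): F_i = 10^(NF_i/10), G_i = 10^(G_i,dB/10)
  Stage 1: F_1 = 10^(1.79/10) = 1.510, G_1 = 10^(10.3/10) = 10.72
  Stage 2: F_2 = 10^(8.80/10) = 7.586, G_2 = 10^(−7.85/10) = 0.1641
Friis cascade:
  F = 1.510 + (7.586 − 1)/10.72 = 2.125
NF = 10 log₁₀(2.125) = 3.27 dB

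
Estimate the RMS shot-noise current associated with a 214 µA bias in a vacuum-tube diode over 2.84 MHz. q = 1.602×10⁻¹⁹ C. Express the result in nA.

14.0 nA

I_n = √(2qI·B)
2qI·B = 2 × 1.602×10⁻¹⁹ × 2.14×10⁻⁴ × 2.84×10⁶ = 1.95×10⁻¹⁶ A²
I_n = √(1.95×10⁻¹⁶) = 1.40×10⁻⁸ A = 14.0 nA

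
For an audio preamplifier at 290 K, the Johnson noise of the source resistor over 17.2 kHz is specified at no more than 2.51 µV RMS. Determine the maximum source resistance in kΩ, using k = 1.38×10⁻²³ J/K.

Johnson–Nyquist: V_n = √(4kTRB) ⇒ R = V_n² / (4kTB)
4kTB = 4 × 1.38×10⁻²³ × 290 × 1.72×10⁴ = 2.75×10⁻¹⁶
R = (2.51×10⁻⁶)² / 2.75×10⁻¹⁶ = 2.29×10⁴ Ω = 22.9 kΩ

22.9 kΩ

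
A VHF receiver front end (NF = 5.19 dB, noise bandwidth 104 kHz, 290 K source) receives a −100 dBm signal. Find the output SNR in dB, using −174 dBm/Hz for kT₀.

Noise floor: N = −174 + 10 log₁₀(B) + NF
10 log₁₀(1.04×10⁵) = 50.17 dB
N = −174 + 50.17 + 5.19 = −118.64 dBm
SNR = P_sig − N = −100 − (−118.64) = 18.64 dB → 18.6 dB

18.6 dB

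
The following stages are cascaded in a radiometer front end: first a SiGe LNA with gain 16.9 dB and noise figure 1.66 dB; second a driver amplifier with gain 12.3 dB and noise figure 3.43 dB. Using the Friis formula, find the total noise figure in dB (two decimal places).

Convert to linear (a loss of L dB is a gain of −L dB): F_i = 10^(NF_i/10), G_i = 10^(G_i,dB/10)
  Stage 1: F_1 = 10^(1.66/10) = 1.466, G_1 = 10^(16.9/10) = 48.98
  Stage 2: F_2 = 10^(3.43/10) = 2.203, G_2 = 10^(12.3/10) = 16.98
Friis cascade:
  F = 1.466 + (2.203 − 1)/48.98 = 1.490
NF = 10 log₁₀(1.490) = 1.73 dB

1.73 dB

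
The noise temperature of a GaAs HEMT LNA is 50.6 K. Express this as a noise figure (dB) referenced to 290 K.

F = 1 + T_e/T₀ = 1 + 50.6/290 = 1.17448
NF = 10 log₁₀(1.17448) = 0.698 dB

0.698 dB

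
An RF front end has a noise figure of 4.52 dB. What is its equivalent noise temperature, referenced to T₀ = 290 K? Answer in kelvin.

F = 10^(4.52/10) = 2.83139
T_e = (F − 1)·T₀ = (2.83139 − 1) × 290 = 531 K

531 K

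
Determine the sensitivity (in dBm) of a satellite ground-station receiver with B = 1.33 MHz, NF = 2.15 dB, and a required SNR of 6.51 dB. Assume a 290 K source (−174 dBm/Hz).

−104.1 dBm

Sensitivity = −174 + 10 log₁₀(B) + NF + SNR_min
= −174 + 61.24 + 2.15 + 6.51
= −104.10 dBm → −104.1 dBm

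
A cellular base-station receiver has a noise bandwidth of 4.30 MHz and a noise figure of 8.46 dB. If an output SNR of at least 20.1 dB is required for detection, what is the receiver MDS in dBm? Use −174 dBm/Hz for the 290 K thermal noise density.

−79.1 dBm

Sensitivity = −174 + 10 log₁₀(B) + NF + SNR_min
= −174 + 66.33 + 8.46 + 20.1
= −79.11 dBm → −79.1 dBm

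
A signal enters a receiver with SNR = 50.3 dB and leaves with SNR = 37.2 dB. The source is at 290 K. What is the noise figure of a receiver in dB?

13.1 dB

NF (dB) = SNR_in(dB) − SNR_out(dB) when the source is at T₀
NF = 50.3 − 37.2 = 13.1 dB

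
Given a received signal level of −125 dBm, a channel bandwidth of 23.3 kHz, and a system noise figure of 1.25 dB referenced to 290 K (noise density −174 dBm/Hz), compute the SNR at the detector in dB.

Noise floor: N = −174 + 10 log₁₀(B) + NF
10 log₁₀(2.33×10⁴) = 43.67 dB
N = −174 + 43.67 + 1.25 = −129.08 dBm
SNR = P_sig − N = −125 − (−129.08) = 4.08 dB → 4.1 dB

4.1 dB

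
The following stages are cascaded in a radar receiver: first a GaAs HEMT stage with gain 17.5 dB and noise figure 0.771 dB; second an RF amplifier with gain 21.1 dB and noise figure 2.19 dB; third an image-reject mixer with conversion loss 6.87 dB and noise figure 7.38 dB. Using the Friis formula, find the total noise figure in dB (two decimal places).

0.82 dB

Convert to linear (a loss of L dB is a gain of −L dB): F_i = 10^(NF_i/10), G_i = 10^(G_i,dB/10)
  Stage 1: F_1 = 10^(0.771/10) = 1.194, G_1 = 10^(17.5/10) = 56.23
  Stage 2: F_2 = 10^(2.19/10) = 1.656, G_2 = 10^(21.1/10) = 128.8
  Stage 3: F_3 = 10^(7.38/10) = 5.470, G_3 = 10^(−6.87/10) = 0.2056
Friis cascade:
  F = 1.194 + (1.656 − 1)/56.23 + (5.470 − 1)/7244 = 1.207
NF = 10 log₁₀(1.207) = 0.82 dB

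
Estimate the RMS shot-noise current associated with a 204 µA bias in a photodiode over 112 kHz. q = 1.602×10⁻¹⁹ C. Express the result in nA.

I_n = √(2qI·B)
2qI·B = 2 × 1.602×10⁻¹⁹ × 2.04×10⁻⁴ × 1.12×10⁵ = 7.32×10⁻¹⁸ A²
I_n = √(7.32×10⁻¹⁸) = 2.71×10⁻⁹ A = 2.71 nA

2.71 nA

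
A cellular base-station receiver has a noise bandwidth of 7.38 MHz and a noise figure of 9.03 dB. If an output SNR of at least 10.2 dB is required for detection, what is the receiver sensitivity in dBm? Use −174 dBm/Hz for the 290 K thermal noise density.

Sensitivity = −174 + 10 log₁₀(B) + NF + SNR_min
= −174 + 68.68 + 9.03 + 10.2
= −86.09 dBm → −86.1 dBm

−86.1 dBm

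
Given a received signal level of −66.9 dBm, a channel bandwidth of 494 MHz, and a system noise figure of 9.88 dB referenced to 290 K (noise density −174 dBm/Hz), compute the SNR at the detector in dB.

Noise floor: N = −174 + 10 log₁₀(B) + NF
10 log₁₀(4.94×10⁸) = 86.94 dB
N = −174 + 86.94 + 9.88 = −77.18 dBm
SNR = P_sig − N = −66.9 − (−77.18) = 10.28 dB → 10.3 dB

10.3 dB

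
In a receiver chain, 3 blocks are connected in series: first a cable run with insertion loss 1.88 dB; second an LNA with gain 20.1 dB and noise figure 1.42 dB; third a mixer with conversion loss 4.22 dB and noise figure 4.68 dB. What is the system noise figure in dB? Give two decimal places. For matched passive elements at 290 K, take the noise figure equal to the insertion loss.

3.36 dB

Convert to linear (a loss of L dB is a gain of −L dB): F_i = 10^(NF_i/10), G_i = 10^(G_i,dB/10)
  Stage 1: F_1 = 10^(1.88/10) = 1.542, G_1 = 10^(−1.88/10) = 0.6486
  Stage 2: F_2 = 10^(1.42/10) = 1.387, G_2 = 10^(20.1/10) = 102.3
  Stage 3: F_3 = 10^(4.68/10) = 2.938, G_3 = 10^(−4.22/10) = 0.3784
Friis cascade:
  F = 1.542 + (1.387 − 1)/0.6486 + (2.938 − 1)/66.37 = 2.167
NF = 10 log₁₀(2.167) = 3.36 dB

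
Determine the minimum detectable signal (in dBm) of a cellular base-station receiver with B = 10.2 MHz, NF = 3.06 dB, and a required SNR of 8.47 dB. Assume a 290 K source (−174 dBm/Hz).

Sensitivity = −174 + 10 log₁₀(B) + NF + SNR_min
= −174 + 70.09 + 3.06 + 8.47
= −92.38 dBm → −92.4 dBm

−92.4 dBm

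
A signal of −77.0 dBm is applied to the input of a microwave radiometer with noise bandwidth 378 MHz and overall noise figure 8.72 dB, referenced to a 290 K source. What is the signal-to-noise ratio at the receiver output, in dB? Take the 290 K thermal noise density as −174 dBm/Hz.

Noise floor: N = −174 + 10 log₁₀(B) + NF
10 log₁₀(3.78×10⁸) = 85.77 dB
N = −174 + 85.77 + 8.72 = −79.51 dBm
SNR = P_sig − N = −77.0 − (−79.51) = 2.51 dB → 2.5 dB

2.5 dB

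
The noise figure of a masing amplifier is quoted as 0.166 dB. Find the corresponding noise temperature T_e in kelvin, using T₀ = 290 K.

F = 10^(0.166/10) = 1.03896
T_e = (F − 1)·T₀ = (1.03896 − 1) × 290 = 11.3 K

11.3 K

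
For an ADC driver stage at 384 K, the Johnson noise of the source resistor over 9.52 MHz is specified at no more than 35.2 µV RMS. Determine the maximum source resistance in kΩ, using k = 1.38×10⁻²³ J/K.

Johnson–Nyquist: V_n = √(4kTRB) ⇒ R = V_n² / (4kTB)
4kTB = 4 × 1.38×10⁻²³ × 384 × 9.52×10⁶ = 2.02×10⁻¹³
R = (3.52×10⁻⁵)² / 2.02×10⁻¹³ = 6.14×10³ Ω = 6.14 kΩ

6.14 kΩ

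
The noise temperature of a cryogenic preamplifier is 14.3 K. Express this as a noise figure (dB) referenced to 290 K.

0.209 dB

F = 1 + T_e/T₀ = 1 + 14.3/290 = 1.04931
NF = 10 log₁₀(1.04931) = 0.209 dB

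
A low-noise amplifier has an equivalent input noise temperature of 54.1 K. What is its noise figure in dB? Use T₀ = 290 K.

F = 1 + T_e/T₀ = 1 + 54.1/290 = 1.18655
NF = 10 log₁₀(1.18655) = 0.743 dB

0.743 dB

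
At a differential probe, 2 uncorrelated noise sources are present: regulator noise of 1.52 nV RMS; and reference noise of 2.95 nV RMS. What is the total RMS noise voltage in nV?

3.32 nV

Uncorrelated sources add in power (mean-square): V_tot = √(ΣV_i²)
V_tot = √[(1.52×10⁻⁹)² + (2.95×10⁻⁹)²] = 3.32×10⁻⁹ V = 3.32 nV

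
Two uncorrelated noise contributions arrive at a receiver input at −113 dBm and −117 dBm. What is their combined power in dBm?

−111.5 dBm

Convert to linear, add, convert back:
P₁ = 5.01×10⁻¹⁵ W, P₂ = 2.00×10⁻¹⁵ W
P_tot = 7.01×10⁻¹⁵ W → 10 log₁₀(P_tot / 10⁻³) = −111.5 dBm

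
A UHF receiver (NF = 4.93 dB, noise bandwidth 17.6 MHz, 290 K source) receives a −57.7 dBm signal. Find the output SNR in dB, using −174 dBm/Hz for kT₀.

38.9 dB

Noise floor: N = −174 + 10 log₁₀(B) + NF
10 log₁₀(1.76×10⁷) = 72.46 dB
N = −174 + 72.46 + 4.93 = −96.61 dBm
SNR = P_sig − N = −57.7 − (−96.61) = 38.91 dB → 38.9 dB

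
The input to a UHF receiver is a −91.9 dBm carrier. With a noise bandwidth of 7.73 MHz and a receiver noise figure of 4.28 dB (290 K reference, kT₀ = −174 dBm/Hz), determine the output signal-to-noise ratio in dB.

8.9 dB

Noise floor: N = −174 + 10 log₁₀(B) + NF
10 log₁₀(7.73×10⁶) = 68.88 dB
N = −174 + 68.88 + 4.28 = −100.84 dBm
SNR = P_sig − N = −91.9 − (−100.84) = 8.94 dB → 8.9 dB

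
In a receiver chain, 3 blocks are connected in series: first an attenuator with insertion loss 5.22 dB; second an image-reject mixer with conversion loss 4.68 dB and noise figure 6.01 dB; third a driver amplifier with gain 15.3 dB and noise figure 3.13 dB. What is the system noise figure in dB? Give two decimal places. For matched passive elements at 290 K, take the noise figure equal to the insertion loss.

Convert to linear (a loss of L dB is a gain of −L dB): F_i = 10^(NF_i/10), G_i = 10^(G_i,dB/10)
  Stage 1: F_1 = 10^(5.22/10) = 3.327, G_1 = 10^(−5.22/10) = 0.3006
  Stage 2: F_2 = 10^(6.01/10) = 3.990, G_2 = 10^(−4.68/10) = 0.3404
  Stage 3: F_3 = 10^(3.13/10) = 2.056, G_3 = 10^(15.3/10) = 33.88
Friis cascade:
  F = 3.327 + (3.990 − 1)/0.3006 + (2.056 − 1)/0.1023 = 23.59
NF = 10 log₁₀(23.59) = 13.73 dB

13.73 dB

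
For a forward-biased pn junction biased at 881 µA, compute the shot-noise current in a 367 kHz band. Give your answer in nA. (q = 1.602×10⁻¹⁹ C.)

10.2 nA

I_n = √(2qI·B)
2qI·B = 2 × 1.602×10⁻¹⁹ × 8.81×10⁻⁴ × 3.67×10⁵ = 1.04×10⁻¹⁶ A²
I_n = √(1.04×10⁻¹⁶) = 1.02×10⁻⁸ A = 10.2 nA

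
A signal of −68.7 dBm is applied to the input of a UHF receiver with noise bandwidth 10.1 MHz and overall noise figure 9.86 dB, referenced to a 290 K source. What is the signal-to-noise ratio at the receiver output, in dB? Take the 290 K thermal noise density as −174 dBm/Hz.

Noise floor: N = −174 + 10 log₁₀(B) + NF
10 log₁₀(1.01×10⁷) = 70.04 dB
N = −174 + 70.04 + 9.86 = −94.10 dBm
SNR = P_sig − N = −68.7 − (−94.10) = 25.40 dB → 25.4 dB

25.4 dB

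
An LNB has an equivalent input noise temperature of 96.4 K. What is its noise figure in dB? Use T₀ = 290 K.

1.25 dB

F = 1 + T_e/T₀ = 1 + 96.4/290 = 1.33241
NF = 10 log₁₀(1.33241) = 1.25 dB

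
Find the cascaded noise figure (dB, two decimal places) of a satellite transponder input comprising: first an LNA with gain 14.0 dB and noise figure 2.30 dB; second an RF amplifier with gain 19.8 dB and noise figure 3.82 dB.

2.44 dB

Convert to linear (a loss of L dB is a gain of −L dB): F_i = 10^(NF_i/10), G_i = 10^(G_i,dB/10)
  Stage 1: F_1 = 10^(2.30/10) = 1.698, G_1 = 10^(14.0/10) = 25.12
  Stage 2: F_2 = 10^(3.82/10) = 2.410, G_2 = 10^(19.8/10) = 95.50
Friis cascade:
  F = 1.698 + (2.410 − 1)/25.12 = 1.754
NF = 10 log₁₀(1.754) = 2.44 dB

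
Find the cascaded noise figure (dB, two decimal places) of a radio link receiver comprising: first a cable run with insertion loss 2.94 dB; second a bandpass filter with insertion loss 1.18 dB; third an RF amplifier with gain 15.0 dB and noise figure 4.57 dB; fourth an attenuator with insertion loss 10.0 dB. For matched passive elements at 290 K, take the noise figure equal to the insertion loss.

Convert to linear (a loss of L dB is a gain of −L dB): F_i = 10^(NF_i/10), G_i = 10^(G_i,dB/10)
  Stage 1: F_1 = 10^(2.94/10) = 1.968, G_1 = 10^(−2.94/10) = 0.5082
  Stage 2: F_2 = 10^(1.18/10) = 1.312, G_2 = 10^(−1.18/10) = 0.7621
  Stage 3: F_3 = 10^(4.57/10) = 2.864, G_3 = 10^(15.0/10) = 31.62
  Stage 4: F_4 = 10^(10.0/10) = 10.00, G_4 = 10^(−10.0/10) = 0.1000
Friis cascade:
  F = 1.968 + (1.312 − 1)/0.5082 + (2.864 − 1)/0.3873 + (10.00 − 1)/12.25 = 8.131
NF = 10 log₁₀(8.131) = 9.10 dB

9.10 dB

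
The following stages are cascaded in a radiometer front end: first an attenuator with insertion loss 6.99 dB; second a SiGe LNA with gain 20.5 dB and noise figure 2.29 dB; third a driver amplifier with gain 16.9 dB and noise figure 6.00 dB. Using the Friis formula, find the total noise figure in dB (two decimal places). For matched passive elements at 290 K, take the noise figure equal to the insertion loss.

9.35 dB

Convert to linear (a loss of L dB is a gain of −L dB): F_i = 10^(NF_i/10), G_i = 10^(G_i,dB/10)
  Stage 1: F_1 = 10^(6.99/10) = 5.000, G_1 = 10^(−6.99/10) = 0.2000
  Stage 2: F_2 = 10^(2.29/10) = 1.694, G_2 = 10^(20.5/10) = 112.2
  Stage 3: F_3 = 10^(6.00/10) = 3.981, G_3 = 10^(16.9/10) = 48.98
Friis cascade:
  F = 5.000 + (1.694 − 1)/0.2000 + (3.981 − 1)/22.44 = 8.605
NF = 10 log₁₀(8.605) = 9.35 dB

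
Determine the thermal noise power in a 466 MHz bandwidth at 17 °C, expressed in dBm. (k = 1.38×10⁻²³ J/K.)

−87.3 dBm

T = 17 °C + 273.15 = 290.15 K
P_n = kTB = 1.38×10⁻²³ × 290.15 × 4.66×10⁸ = 1.87×10⁻¹² W
In dBm: 10 log₁₀(1.87×10⁻¹² / 10⁻³) = −87.3 dBm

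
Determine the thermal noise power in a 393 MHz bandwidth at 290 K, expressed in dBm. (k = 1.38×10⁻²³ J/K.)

−88.0 dBm

P_n = kTB = 1.38×10⁻²³ × 290 × 3.93×10⁸ = 1.57×10⁻¹² W
In dBm: 10 log₁₀(1.57×10⁻¹² / 10⁻³) = −88.0 dBm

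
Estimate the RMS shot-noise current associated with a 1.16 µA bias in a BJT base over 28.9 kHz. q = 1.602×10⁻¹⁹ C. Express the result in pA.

I_n = √(2qI·B)
2qI·B = 2 × 1.602×10⁻¹⁹ × 1.16×10⁻⁶ × 2.89×10⁴ = 1.07×10⁻²⁰ A²
I_n = √(1.07×10⁻²⁰) = 1.04×10⁻¹⁰ A = 104 pA

104 pA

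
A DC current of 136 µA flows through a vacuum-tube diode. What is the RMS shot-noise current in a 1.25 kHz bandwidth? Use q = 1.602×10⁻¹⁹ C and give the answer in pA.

I_n = √(2qI·B)
2qI·B = 2 × 1.602×10⁻¹⁹ × 1.36×10⁻⁴ × 1.25×10³ = 5.45×10⁻²⁰ A²
I_n = √(5.45×10⁻²⁰) = 2.33×10⁻¹⁰ A = 233 pA

233 pA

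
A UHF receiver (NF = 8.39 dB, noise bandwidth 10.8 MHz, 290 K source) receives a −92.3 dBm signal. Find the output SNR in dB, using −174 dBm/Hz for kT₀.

3.0 dB

Noise floor: N = −174 + 10 log₁₀(B) + NF
10 log₁₀(1.08×10⁷) = 70.33 dB
N = −174 + 70.33 + 8.39 = −95.28 dBm
SNR = P_sig − N = −92.3 − (−95.28) = 2.98 dB → 3.0 dB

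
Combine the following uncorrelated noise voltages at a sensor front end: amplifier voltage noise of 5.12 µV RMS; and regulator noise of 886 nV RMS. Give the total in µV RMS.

Uncorrelated sources add in power (mean-square): V_tot = √(ΣV_i²)
V_tot = √[(5.12×10⁻⁶)² + (8.86×10⁻⁷)²] = 5.20×10⁻⁶ V = 5.20 µV

5.20 µV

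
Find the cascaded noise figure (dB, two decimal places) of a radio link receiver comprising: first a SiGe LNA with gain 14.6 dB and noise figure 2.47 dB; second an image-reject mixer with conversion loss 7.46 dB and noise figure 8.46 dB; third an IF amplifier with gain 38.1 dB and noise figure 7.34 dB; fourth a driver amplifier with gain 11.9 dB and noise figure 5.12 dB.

Convert to linear (a loss of L dB is a gain of −L dB): F_i = 10^(NF_i/10), G_i = 10^(G_i,dB/10)
  Stage 1: F_1 = 10^(2.47/10) = 1.766, G_1 = 10^(14.6/10) = 28.84
  Stage 2: F_2 = 10^(8.46/10) = 7.015, G_2 = 10^(−7.46/10) = 0.1795
  Stage 3: F_3 = 10^(7.34/10) = 5.420, G_3 = 10^(38.1/10) = 6457
  Stage 4: F_4 = 10^(5.12/10) = 3.251, G_4 = 10^(11.9/10) = 15.49
Friis cascade:
  F = 1.766 + (7.015 − 1)/28.84 + (5.420 − 1)/5.176 + (3.251 − 1)/3.342×10⁴ = 2.829
NF = 10 log₁₀(2.829) = 4.52 dB

4.52 dB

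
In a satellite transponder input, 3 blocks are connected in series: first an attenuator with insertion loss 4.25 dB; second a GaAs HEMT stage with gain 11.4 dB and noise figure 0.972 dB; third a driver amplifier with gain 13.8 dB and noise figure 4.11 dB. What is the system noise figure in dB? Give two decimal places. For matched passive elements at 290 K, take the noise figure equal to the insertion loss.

5.60 dB

Convert to linear (a loss of L dB is a gain of −L dB): F_i = 10^(NF_i/10), G_i = 10^(G_i,dB/10)
  Stage 1: F_1 = 10^(4.25/10) = 2.661, G_1 = 10^(−4.25/10) = 0.3758
  Stage 2: F_2 = 10^(0.972/10) = 1.251, G_2 = 10^(11.4/10) = 13.80
  Stage 3: F_3 = 10^(4.11/10) = 2.576, G_3 = 10^(13.8/10) = 23.99
Friis cascade:
  F = 2.661 + (1.251 − 1)/0.3758 + (2.576 − 1)/5.188 = 3.632
NF = 10 log₁₀(3.632) = 5.60 dB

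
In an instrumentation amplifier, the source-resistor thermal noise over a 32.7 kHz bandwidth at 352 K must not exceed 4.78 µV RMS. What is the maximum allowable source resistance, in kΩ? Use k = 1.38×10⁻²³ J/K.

Johnson–Nyquist: V_n = √(4kTRB) ⇒ R = V_n² / (4kTB)
4kTB = 4 × 1.38×10⁻²³ × 352 × 3.27×10⁴ = 6.35×10⁻¹⁶
R = (4.78×10⁻⁶)² / 6.35×10⁻¹⁶ = 3.60×10⁴ Ω = 36.0 kΩ

36.0 kΩ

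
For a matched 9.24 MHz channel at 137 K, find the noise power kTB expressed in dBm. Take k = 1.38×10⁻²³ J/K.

−107.6 dBm

P_n = kTB = 1.38×10⁻²³ × 137 × 9.24×10⁶ = 1.75×10⁻¹⁴ W
In dBm: 10 log₁₀(1.75×10⁻¹⁴ / 10⁻³) = −107.6 dBm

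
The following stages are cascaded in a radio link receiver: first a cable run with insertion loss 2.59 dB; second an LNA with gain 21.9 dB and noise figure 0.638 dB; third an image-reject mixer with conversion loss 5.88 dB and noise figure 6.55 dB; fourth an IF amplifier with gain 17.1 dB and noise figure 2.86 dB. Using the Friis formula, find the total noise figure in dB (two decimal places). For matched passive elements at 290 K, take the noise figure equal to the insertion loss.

3.40 dB

Convert to linear (a loss of L dB is a gain of −L dB): F_i = 10^(NF_i/10), G_i = 10^(G_i,dB/10)
  Stage 1: F_1 = 10^(2.59/10) = 1.816, G_1 = 10^(−2.59/10) = 0.5508
  Stage 2: F_2 = 10^(0.638/10) = 1.158, G_2 = 10^(21.9/10) = 154.9
  Stage 3: F_3 = 10^(6.55/10) = 4.519, G_3 = 10^(−5.88/10) = 0.2582
  Stage 4: F_4 = 10^(2.86/10) = 1.932, G_4 = 10^(17.1/10) = 51.29
Friis cascade:
  F = 1.816 + (1.158 − 1)/0.5508 + (4.519 − 1)/85.31 + (1.932 − 1)/22.03 = 2.186
NF = 10 log₁₀(2.186) = 3.40 dB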